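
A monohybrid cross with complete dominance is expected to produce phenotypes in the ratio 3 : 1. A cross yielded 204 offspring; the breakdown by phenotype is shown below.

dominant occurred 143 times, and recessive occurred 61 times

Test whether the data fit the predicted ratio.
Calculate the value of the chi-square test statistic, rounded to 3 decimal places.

2.614

Ratio total = 4. Expected counts: 204×3/4 = 153, 204×1/4 = 51.
χ² = (143−153)²/153 + (61−51)²/51
   = 0.6536 + 1.9608
Sum = 2.614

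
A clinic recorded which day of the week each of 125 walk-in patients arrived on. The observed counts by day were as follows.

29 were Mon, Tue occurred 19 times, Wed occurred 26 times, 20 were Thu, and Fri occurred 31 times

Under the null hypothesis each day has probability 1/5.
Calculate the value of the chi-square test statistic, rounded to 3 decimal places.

4.560

Expected count for each of the 5 categories: 125/5 = 25.
Mon: (29 − 25)²/25 = 16/25 = 0.6400
Tue: (19 − 25)²/25 = 36/25 = 1.4400
Wed: (26 − 25)²/25 = 1/25 = 0.0400
Thu: (20 − 25)²/25 = 25/25 = 1.0000
Fri: (31 − 25)²/25 = 36/25 = 1.4400
Sum = 4.560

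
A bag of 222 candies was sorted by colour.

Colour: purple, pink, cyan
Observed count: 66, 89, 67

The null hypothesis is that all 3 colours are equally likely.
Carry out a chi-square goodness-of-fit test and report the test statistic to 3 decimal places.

Under H₀ each category has probability 1/3, so each expected count is 222/3 = 74.
purple: (66 − 74)²/74 = 64/74 = 0.8649
pink: (89 − 74)²/74 = 225/74 = 3.0405
cyan: (67 − 74)²/74 = 49/74 = 0.6622
Sum = 4.568

4.568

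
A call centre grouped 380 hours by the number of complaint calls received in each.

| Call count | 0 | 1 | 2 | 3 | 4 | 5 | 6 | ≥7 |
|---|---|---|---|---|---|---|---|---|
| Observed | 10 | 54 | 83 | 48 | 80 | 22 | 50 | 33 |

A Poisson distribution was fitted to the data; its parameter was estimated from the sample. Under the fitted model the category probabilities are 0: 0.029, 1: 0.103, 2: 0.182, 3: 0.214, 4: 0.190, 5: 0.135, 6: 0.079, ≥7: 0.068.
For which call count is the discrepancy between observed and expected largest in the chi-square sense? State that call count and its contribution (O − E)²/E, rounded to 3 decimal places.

Expected counts E_i = n·p_i: 380×0.029 = 11.02, 380×0.103 = 39.14, 380×0.182 = 69.16, 380×0.214 = 81.32, 380×0.190 = 72.2, 380×0.135 = 51.3, 380×0.079 = 30.02, 380×0.068 = 25.84.
0: (10 − 11.02)²/11.02 = 1.0404/11.02 = 0.0944
1: (54 − 39.14)²/39.14 = 220.8196/39.14 = 5.6418
2: (83 − 69.16)²/69.16 = 191.5456/69.16 = 2.7696
3: (48 − 81.32)²/81.32 = 1110.2224/81.32 = 13.6525
4: (80 − 72.2)²/72.2 = 60.84/72.2 = 0.8427
5: (22 − 51.3)²/51.3 = 858.49/51.3 = 16.7347
6: (50 − 30.02)²/30.02 = 399.2004/30.02 = 13.2978
≥7: (33 − 25.84)²/25.84 = 51.2656/25.84 = 1.9840
The largest term is for 5: 16.735.

5, 16.735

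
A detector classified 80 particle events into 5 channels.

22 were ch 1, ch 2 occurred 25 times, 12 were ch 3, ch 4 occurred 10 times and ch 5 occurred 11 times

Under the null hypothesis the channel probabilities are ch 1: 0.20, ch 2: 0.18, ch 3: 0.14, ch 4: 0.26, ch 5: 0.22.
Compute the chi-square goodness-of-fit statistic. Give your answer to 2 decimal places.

18.19

Expected counts E_i = n·p_i: 80×0.20 = 16, 80×0.18 = 14.4, 80×0.14 = 11.2, 80×0.26 = 20.8, 80×0.22 = 17.6.
cat         O        E   (O−E)²/E
ch 1       22       16      2.250
ch 2       25     14.4      7.803
ch 3       12     11.2      0.057
ch 4       10     20.8      5.608
ch 5       11     17.6      2.475
Sum = 18.19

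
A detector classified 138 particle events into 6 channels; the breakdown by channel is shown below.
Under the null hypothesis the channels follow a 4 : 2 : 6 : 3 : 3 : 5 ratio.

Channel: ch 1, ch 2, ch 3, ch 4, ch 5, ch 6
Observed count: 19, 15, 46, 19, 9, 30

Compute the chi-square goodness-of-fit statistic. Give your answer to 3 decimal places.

Ratio total = 23. Expected counts: 138×4/23 = 24, 138×2/23 = 12, 138×6/23 = 36, 138×3/23 = 18, 138×3/23 = 18, 138×5/23 = 30.
χ² = (19−24)²/24 + (15−12)²/12 + (46−36)²/36 + (19−18)²/18 + (9−18)²/18 + (30−30)²/30
   = 1.0417 + 0.7500 + 2.7778 + 0.0556 + 4.5000 + 0.0000
Sum = 9.125

9.125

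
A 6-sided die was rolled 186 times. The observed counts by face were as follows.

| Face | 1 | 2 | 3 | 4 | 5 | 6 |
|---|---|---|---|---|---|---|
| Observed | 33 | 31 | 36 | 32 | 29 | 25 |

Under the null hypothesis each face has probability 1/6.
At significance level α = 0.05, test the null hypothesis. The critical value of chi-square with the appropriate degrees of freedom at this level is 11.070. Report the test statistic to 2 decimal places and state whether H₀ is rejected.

Under H₀ each category has probability 1/6, so each expected count is 186/6 = 31.
χ² = (33−31)²/31 + (31−31)²/31 + (36−31)²/31 + (32−31)²/31 + (29−31)²/31 + (25−31)²/31
   = 0.129 + 0.000 + 0.806 + 0.032 + 0.129 + 1.161
Sum = 2.26
df = 5. Since 2.26 < 11.070, we do not reject H₀.

2.26; do not reject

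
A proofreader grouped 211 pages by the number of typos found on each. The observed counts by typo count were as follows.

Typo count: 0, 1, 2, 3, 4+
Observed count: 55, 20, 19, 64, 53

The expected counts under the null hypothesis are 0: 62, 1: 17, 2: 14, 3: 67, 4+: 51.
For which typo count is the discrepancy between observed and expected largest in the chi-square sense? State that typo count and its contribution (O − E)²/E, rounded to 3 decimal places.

2, 1.786

cat         O        E   (O−E)²/E
0          55       62     0.7903
1          20       17     0.5294
2          19       14     1.7857
3          64       67     0.1343
4+         53       51     0.0784
The largest term is for 2: 1.786.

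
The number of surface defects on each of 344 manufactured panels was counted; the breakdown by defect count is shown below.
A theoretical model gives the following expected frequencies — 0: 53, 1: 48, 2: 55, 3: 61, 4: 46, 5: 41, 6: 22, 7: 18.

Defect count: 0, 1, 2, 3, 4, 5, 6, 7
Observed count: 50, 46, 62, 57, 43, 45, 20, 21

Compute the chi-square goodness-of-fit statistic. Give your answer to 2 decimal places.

2.67

0: (50 − 53)²/53 = 9/53 = 0.170
1: (46 − 48)²/48 = 4/48 = 0.083
2: (62 − 55)²/55 = 49/55 = 0.891
3: (57 − 61)²/61 = 16/61 = 0.262
4: (43 − 46)²/46 = 9/46 = 0.196
5: (45 − 41)²/41 = 16/41 = 0.390
6: (20 − 22)²/22 = 4/22 = 0.182
7: (21 − 18)²/18 = 9/18 = 0.500
Sum = 2.67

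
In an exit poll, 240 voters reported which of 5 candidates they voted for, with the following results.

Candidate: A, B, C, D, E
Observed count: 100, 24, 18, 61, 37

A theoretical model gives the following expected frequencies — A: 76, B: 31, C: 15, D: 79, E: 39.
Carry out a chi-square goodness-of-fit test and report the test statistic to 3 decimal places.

A: (100 − 76)²/76 = 576/76 = 7.5789
B: (24 − 31)²/31 = 49/31 = 1.5806
C: (18 − 15)²/15 = 9/15 = 0.6000
D: (61 − 79)²/79 = 324/79 = 4.1013
E: (37 − 39)²/39 = 4/39 = 0.1026
Sum = 13.963

13.963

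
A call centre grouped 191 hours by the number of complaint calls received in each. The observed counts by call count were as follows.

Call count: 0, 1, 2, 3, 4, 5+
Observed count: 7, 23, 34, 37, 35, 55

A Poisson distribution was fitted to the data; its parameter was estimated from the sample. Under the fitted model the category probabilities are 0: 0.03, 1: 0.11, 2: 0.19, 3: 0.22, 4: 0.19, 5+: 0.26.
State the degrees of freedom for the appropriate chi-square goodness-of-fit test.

4

There are k = 6 categories and 1 parameter estimated from the data, so df = 6 − 1 − 1 = 4.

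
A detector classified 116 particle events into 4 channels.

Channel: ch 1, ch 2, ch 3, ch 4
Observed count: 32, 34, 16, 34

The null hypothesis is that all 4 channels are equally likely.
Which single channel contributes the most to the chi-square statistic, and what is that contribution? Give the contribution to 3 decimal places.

ch 3, 5.828

Expected count for each of the 4 categories: 116/4 = 29.
χ² = (32−29)²/29 + (34−29)²/29 + (16−29)²/29 + (34−29)²/29
   = 0.3103 + 0.8621 + 5.8276 + 0.8621
The largest term is for ch 3: 5.828.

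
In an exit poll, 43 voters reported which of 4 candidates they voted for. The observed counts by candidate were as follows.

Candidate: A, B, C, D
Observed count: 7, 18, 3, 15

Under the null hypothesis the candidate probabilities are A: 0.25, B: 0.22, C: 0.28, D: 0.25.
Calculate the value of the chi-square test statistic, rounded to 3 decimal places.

17.485

Expected counts E_i = n·p_i: 43×0.25 = 10.75, 43×0.22 = 9.46, 43×0.28 = 12.04, 43×0.25 = 10.75.
A: (7 − 10.75)²/10.75 = 14.0625/10.75 = 1.3081
B: (18 − 9.46)²/9.46 = 72.9316/9.46 = 7.7095
C: (3 − 12.04)²/12.04 = 81.7216/12.04 = 6.7875
D: (15 − 10.75)²/10.75 = 18.0625/10.75 = 1.6802
Sum = 17.485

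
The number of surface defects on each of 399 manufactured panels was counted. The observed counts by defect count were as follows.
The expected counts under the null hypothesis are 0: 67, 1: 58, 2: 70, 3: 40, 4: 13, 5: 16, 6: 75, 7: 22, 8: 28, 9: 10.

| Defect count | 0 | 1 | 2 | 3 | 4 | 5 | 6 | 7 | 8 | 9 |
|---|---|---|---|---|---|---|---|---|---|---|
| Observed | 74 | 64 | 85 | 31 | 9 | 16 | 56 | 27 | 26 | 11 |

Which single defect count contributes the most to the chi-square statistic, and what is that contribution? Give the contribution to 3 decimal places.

6, 4.813

cat         O        E   (O−E)²/E
0          74       67     0.7313
1          64       58     0.6207
2          85       70     3.2143
3          31       40     2.0250
4           9       13     1.2308
5          16       16     0.0000
6          56       75     4.8133
7          27       22     1.1364
8          26       28     0.1429
9          11       10     0.1000
The largest term is for 6: 4.813.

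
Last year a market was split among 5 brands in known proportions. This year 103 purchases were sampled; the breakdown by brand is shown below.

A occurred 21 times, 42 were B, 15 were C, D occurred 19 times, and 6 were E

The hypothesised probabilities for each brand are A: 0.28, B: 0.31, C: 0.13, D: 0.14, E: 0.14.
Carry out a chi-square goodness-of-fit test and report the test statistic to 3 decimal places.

Expected counts E_i = n·p_i: 103×0.28 = 28.84, 103×0.31 = 31.93, 103×0.13 = 13.39, 103×0.14 = 14.42, 103×0.14 = 14.42.
A: (21 − 28.84)²/28.84 = 61.4656/28.84 = 2.1313
B: (42 − 31.93)²/31.93 = 101.4049/31.93 = 3.1759
C: (15 − 13.39)²/13.39 = 2.5921/13.39 = 0.1936
D: (19 − 14.42)²/14.42 = 20.9764/14.42 = 1.4547
E: (6 − 14.42)²/14.42 = 70.8964/14.42 = 4.9165
Sum = 11.872

11.872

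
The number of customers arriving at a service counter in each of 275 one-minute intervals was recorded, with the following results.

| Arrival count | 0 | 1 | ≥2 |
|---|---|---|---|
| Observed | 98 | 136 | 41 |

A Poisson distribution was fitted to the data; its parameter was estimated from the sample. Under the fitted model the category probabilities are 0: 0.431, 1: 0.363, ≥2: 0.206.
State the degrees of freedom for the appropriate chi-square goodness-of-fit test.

1

There are k = 3 categories and 1 parameter estimated from the data, so df = 3 − 1 − 1 = 1.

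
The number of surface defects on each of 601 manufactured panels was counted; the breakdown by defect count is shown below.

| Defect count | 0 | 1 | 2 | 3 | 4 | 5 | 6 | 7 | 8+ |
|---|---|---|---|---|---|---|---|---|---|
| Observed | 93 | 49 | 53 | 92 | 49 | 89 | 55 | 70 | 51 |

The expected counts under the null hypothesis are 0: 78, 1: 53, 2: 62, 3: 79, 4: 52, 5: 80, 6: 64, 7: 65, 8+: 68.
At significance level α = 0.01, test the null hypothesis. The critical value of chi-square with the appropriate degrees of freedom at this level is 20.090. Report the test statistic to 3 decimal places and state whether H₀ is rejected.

13.718; do not reject

cat         O        E   (O−E)²/E
0          93       78     2.8846
1          49       53     0.3019
2          53       62     1.3065
3          92       79     2.1392
4          49       52     0.1731
5          89       80     1.0125
6          55       64     1.2656
7          70       65     0.3846
8+         51       68     4.2500
Sum = 13.718
df = 8. Since 13.718 < 20.090, we do not reject H₀.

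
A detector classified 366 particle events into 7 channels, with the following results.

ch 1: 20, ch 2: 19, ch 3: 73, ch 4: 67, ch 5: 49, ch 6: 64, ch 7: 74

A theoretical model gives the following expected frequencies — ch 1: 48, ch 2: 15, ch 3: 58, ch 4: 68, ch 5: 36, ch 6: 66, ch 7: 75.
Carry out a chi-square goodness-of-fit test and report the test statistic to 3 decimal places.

ch 1: (20 − 48)²/48 = 784/48 = 16.3333
ch 2: (19 − 15)²/15 = 16/15 = 1.0667
ch 3: (73 − 58)²/58 = 225/58 = 3.8793
ch 4: (67 − 68)²/68 = 1/68 = 0.0147
ch 5: (49 − 36)²/36 = 169/36 = 4.6944
ch 6: (64 − 66)²/66 = 4/66 = 0.0606
ch 7: (74 − 75)²/75 = 1/75 = 0.0133
Sum = 26.062

26.062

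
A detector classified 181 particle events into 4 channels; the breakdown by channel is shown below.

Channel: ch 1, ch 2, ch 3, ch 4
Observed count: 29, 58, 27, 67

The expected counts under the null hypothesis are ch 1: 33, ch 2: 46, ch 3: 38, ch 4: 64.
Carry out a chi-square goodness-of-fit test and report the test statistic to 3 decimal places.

6.940

ch 1: (29 − 33)²/33 = 16/33 = 0.4848
ch 2: (58 − 46)²/46 = 144/46 = 3.1304
ch 3: (27 − 38)²/38 = 121/38 = 3.1842
ch 4: (67 − 64)²/64 = 9/64 = 0.1406
Sum = 6.940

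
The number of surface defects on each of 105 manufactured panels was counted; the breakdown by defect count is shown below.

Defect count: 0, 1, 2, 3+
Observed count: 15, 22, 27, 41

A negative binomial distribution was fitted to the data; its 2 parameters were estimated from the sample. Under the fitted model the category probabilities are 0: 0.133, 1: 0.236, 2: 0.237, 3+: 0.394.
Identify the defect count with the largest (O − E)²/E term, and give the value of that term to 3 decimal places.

1, 0.312

Expected counts E_i = n·p_i: 105×0.133 = 13.965, 105×0.236 = 24.78, 105×0.237 = 24.885, 105×0.394 = 41.37.
0: (15 − 13.965)²/13.965 = 1.071225/13.965 = 0.0767
1: (22 − 24.78)²/24.78 = 7.7284/24.78 = 0.3119
2: (27 − 24.885)²/24.885 = 4.473225/24.885 = 0.1798
3+: (41 − 41.37)²/41.37 = 0.1369/41.37 = 0.0033
The largest term is for 1: 0.312.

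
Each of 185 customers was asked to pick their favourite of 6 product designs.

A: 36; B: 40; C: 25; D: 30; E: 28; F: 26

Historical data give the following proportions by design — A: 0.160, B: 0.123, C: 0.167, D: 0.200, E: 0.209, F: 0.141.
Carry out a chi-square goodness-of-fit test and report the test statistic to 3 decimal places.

Expected counts E_i = n·p_i: 185×0.160 = 29.6, 185×0.123 = 22.755, 185×0.167 = 30.895, 185×0.200 = 37, 185×0.209 = 38.665, 185×0.141 = 26.085.
χ² = (36−29.6)²/29.6 + (40−22.755)²/22.755 + (25−30.895)²/30.895 + (30−37)²/37 + (28−38.665)²/38.665 + (26−26.085)²/26.085
   = 1.3838 + 13.0692 + 1.1248 + 1.3243 + 2.9417 + 0.0003
Sum = 19.844

19.844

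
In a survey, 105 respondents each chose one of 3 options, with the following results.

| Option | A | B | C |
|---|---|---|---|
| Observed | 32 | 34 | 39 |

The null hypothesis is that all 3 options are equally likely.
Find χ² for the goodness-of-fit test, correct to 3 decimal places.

Expected count for each of the 3 categories: 105/3 = 35.
χ² = (32−35)²/35 + (34−35)²/35 + (39−35)²/35
   = 0.2571 + 0.0286 + 0.4571
Sum = 0.743

0.743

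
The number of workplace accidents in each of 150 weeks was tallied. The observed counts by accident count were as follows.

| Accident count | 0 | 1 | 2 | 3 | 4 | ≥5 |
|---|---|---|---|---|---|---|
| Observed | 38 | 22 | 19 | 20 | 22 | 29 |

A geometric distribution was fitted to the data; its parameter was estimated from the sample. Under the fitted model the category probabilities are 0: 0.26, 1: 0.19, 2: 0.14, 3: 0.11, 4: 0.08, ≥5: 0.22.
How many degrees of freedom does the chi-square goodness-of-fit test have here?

4

There are k = 6 categories and 1 parameter estimated from the data, so df = 6 − 1 − 1 = 4.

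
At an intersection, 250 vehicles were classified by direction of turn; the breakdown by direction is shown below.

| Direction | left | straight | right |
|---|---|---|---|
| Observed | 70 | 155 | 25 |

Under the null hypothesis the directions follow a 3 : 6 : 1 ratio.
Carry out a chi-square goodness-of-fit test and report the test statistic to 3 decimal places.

0.500

Ratio total = 10. Expected counts: 250×3/10 = 75, 250×6/10 = 150, 250×1/10 = 25.
χ² = (70−75)²/75 + (155−150)²/150 + (25−25)²/25
   = 0.3333 + 0.1667 + 0.0000
Sum = 0.500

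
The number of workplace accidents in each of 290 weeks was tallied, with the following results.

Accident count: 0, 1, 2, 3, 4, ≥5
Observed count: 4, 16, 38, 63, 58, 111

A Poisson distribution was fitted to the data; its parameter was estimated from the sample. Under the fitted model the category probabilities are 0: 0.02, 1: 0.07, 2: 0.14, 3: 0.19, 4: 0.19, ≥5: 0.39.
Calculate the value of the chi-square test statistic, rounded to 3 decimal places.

2.960

Expected counts E_i = n·p_i: 290×0.02 = 5.8, 290×0.07 = 20.3, 290×0.14 = 40.6, 290×0.19 = 55.1, 290×0.19 = 55.1, 290×0.39 = 113.1.
0: (4 − 5.8)²/5.8 = 3.24/5.8 = 0.5586
1: (16 − 20.3)²/20.3 = 18.49/20.3 = 0.9108
2: (38 − 40.6)²/40.6 = 6.76/40.6 = 0.1665
3: (63 − 55.1)²/55.1 = 62.41/55.1 = 1.1327
4: (58 − 55.1)²/55.1 = 8.41/55.1 = 0.1526
≥5: (111 − 113.1)²/113.1 = 4.41/113.1 = 0.0390
Sum = 2.960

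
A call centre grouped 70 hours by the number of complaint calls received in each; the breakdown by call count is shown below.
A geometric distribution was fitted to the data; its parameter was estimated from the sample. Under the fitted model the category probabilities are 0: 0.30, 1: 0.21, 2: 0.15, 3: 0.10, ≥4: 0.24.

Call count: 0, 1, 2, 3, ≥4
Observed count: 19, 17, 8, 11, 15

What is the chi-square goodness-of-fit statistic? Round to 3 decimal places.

3.624

Expected counts E_i = n·p_i: 70×0.30 = 21, 70×0.21 = 14.7, 70×0.15 = 10.5, 70×0.10 = 7, 70×0.24 = 16.8.
χ² = (19−21)²/21 + (17−14.7)²/14.7 + (8−10.5)²/10.5 + (11−7)²/7 + (15−16.8)²/16.8
   = 0.1905 + 0.3599 + 0.5952 + 2.2857 + 0.1929
Sum = 3.624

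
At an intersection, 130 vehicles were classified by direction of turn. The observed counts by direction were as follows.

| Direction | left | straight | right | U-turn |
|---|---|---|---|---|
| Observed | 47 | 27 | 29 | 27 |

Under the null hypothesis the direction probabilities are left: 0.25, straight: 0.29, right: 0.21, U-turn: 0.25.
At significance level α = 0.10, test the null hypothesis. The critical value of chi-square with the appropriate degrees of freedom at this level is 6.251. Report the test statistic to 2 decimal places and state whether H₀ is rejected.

Expected counts E_i = n·p_i: 130×0.25 = 32.5, 130×0.29 = 37.7, 130×0.21 = 27.3, 130×0.25 = 32.5.
left: (47 − 32.5)²/32.5 = 210.25/32.5 = 6.469
straight: (27 − 37.7)²/37.7 = 114.49/37.7 = 3.037
right: (29 − 27.3)²/27.3 = 2.89/27.3 = 0.106
U-turn: (27 − 32.5)²/32.5 = 30.25/32.5 = 0.931
Sum = 10.54
df = 3. Since 10.54 > 6.251, we reject H₀.

10.54; reject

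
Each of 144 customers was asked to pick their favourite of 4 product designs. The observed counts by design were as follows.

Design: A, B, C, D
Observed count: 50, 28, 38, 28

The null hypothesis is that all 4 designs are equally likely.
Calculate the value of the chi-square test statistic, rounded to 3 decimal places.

9.111

Expected count for each of the 4 categories: 144/4 = 36.
cat         O        E   (O−E)²/E
A          50       36     5.4444
B          28       36     1.7778
C          38       36     0.1111
D          28       36     1.7778
Sum = 9.111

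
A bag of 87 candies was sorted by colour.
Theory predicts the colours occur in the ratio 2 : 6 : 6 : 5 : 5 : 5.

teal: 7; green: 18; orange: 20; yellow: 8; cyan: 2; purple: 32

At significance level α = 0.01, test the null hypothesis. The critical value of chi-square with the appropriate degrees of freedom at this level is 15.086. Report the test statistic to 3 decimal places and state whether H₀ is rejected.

34.189; reject

Ratio total = 29. Expected counts: 87×2/29 = 6, 87×6/29 = 18, 87×6/29 = 18, 87×5/29 = 15, 87×5/29 = 15, 87×5/29 = 15.
cat         O        E   (O−E)²/E
teal        7        6     0.1667
green      18       18     0.0000
orange     20       18     0.2222
yellow      8       15     3.2667
cyan        2       15    11.2667
purple     32       15    19.2667
Sum = 34.189
df = 5. Since 34.189 > 15.086, we reject H₀.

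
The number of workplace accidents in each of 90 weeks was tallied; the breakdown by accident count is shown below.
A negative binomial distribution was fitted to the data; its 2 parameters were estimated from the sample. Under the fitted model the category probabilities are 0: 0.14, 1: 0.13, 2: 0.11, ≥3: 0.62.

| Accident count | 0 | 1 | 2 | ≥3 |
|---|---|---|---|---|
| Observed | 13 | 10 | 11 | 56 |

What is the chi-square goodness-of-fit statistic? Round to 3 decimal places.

Expected counts E_i = n·p_i: 90×0.14 = 12.6, 90×0.13 = 11.7, 90×0.11 = 9.9, 90×0.62 = 55.8.
cat         O        E   (O−E)²/E
0          13     12.6     0.0127
1          10     11.7     0.2470
2          11      9.9     0.1222
≥3         56     55.8     0.0007
Sum = 0.383

0.383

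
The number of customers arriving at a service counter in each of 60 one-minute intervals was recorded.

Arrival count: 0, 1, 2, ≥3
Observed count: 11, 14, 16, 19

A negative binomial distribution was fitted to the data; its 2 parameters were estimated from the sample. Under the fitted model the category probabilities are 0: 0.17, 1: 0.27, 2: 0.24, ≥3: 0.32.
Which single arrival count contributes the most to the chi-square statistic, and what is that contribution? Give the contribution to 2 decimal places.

1, 0.30

Expected counts E_i = n·p_i: 60×0.17 = 10.2, 60×0.27 = 16.2, 60×0.24 = 14.4, 60×0.32 = 19.2.
cat         O        E   (O−E)²/E
0          11     10.2      0.063
1          14     16.2      0.299
2          16     14.4      0.178
≥3         19     19.2      0.002
The largest term is for 1: 0.30.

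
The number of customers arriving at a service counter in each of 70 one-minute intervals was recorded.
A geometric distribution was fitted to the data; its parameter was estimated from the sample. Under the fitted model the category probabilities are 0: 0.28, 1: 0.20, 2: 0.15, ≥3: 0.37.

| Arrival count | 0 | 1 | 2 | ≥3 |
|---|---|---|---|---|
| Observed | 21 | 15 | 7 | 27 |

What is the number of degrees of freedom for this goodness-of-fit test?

There are k = 4 categories and 1 parameter estimated from the data, so df = 4 − 1 − 1 = 2.

2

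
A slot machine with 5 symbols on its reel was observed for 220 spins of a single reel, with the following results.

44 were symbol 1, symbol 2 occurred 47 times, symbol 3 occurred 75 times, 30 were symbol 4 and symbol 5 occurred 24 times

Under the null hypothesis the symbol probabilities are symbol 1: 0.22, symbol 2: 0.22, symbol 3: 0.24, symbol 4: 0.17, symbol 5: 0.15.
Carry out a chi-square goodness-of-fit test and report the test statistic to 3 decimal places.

13.693

Expected counts E_i = n·p_i: 220×0.22 = 48.4, 220×0.22 = 48.4, 220×0.24 = 52.8, 220×0.17 = 37.4, 220×0.15 = 33.
symbol 1: (44 − 48.4)²/48.4 = 19.36/48.4 = 0.4000
symbol 2: (47 − 48.4)²/48.4 = 1.96/48.4 = 0.0405
symbol 3: (75 − 52.8)²/52.8 = 492.84/52.8 = 9.3341
symbol 4: (30 − 37.4)²/37.4 = 54.76/37.4 = 1.4642
symbol 5: (24 − 33)²/33 = 81/33 = 2.4545
Sum = 13.693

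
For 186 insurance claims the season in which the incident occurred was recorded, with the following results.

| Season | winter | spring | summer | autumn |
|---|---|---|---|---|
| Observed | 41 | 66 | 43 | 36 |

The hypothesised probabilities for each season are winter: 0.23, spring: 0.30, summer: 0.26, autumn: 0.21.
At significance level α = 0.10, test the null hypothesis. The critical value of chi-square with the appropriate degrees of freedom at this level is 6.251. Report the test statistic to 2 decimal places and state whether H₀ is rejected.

Expected counts E_i = n·p_i: 186×0.23 = 42.78, 186×0.30 = 55.8, 186×0.26 = 48.36, 186×0.21 = 39.06.
χ² = (41−42.78)²/42.78 + (66−55.8)²/55.8 + (43−48.36)²/48.36 + (36−39.06)²/39.06
   = 0.074 + 1.865 + 0.594 + 0.240
Sum = 2.77
df = 3. Since 2.77 < 6.251, we do not reject H₀.

2.77; do not reject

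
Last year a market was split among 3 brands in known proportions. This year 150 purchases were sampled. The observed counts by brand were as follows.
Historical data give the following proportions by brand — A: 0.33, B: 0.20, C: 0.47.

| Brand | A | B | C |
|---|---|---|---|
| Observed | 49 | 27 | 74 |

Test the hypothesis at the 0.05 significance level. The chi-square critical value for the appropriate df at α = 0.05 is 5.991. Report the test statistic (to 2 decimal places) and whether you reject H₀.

Expected counts E_i = n·p_i: 150×0.33 = 49.5, 150×0.20 = 30, 150×0.47 = 70.5.
χ² = (49−49.5)²/49.5 + (27−30)²/30 + (74−70.5)²/70.5
   = 0.005 + 0.300 + 0.174
Sum = 0.48
df = 2. Since 0.48 < 5.991, we do not reject H₀.

0.48; do not reject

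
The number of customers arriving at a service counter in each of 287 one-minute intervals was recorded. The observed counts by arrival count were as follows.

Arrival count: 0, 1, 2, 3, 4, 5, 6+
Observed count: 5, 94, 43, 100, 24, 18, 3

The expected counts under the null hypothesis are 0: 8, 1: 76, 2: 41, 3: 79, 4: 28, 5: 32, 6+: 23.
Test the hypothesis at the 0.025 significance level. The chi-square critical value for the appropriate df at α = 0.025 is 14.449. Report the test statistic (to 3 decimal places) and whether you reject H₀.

0: (5 − 8)²/8 = 9/8 = 1.1250
1: (94 − 76)²/76 = 324/76 = 4.2632
2: (43 − 41)²/41 = 4/41 = 0.0976
3: (100 − 79)²/79 = 441/79 = 5.5823
4: (24 − 28)²/28 = 16/28 = 0.5714
5: (18 − 32)²/32 = 196/32 = 6.1250
6+: (3 − 23)²/23 = 400/23 = 17.3913
Sum = 35.156
df = 6. Since 35.156 > 14.449, we reject H₀.

35.156; reject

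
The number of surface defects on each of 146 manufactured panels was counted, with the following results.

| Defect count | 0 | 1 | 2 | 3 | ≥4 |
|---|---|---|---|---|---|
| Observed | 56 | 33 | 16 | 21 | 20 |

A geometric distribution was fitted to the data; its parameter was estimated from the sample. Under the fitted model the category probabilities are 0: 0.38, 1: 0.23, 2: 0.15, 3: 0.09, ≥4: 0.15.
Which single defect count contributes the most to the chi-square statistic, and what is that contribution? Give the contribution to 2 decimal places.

3, 4.70

Expected counts E_i = n·p_i: 146×0.38 = 55.48, 146×0.23 = 33.58, 146×0.15 = 21.9, 146×0.09 = 13.14, 146×0.15 = 21.9.
cat         O        E   (O−E)²/E
0          56    55.48      0.005
1          33    33.58      0.010
2          16     21.9      1.589
3          21    13.14      4.702
≥4         20     21.9      0.165
The largest term is for 3: 4.70.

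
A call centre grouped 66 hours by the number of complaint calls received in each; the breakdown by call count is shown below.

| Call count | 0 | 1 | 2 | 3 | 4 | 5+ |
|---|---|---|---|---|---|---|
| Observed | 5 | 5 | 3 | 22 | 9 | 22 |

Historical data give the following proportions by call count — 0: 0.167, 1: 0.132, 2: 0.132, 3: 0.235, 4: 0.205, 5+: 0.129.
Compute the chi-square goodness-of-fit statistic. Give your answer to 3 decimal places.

Expected counts E_i = n·p_i: 66×0.167 = 11.022, 66×0.132 = 8.712, 66×0.132 = 8.712, 66×0.235 = 15.51, 66×0.205 = 13.53, 66×0.129 = 8.514.
χ² = (5−11.022)²/11.022 + (5−8.712)²/8.712 + (3−8.712)²/8.712 + (22−15.51)²/15.51 + (9−13.53)²/13.53 + (22−8.514)²/8.514
   = 3.2902 + 1.5816 + 3.7451 + 2.7157 + 1.5167 + 21.3615
Sum = 34.211

34.211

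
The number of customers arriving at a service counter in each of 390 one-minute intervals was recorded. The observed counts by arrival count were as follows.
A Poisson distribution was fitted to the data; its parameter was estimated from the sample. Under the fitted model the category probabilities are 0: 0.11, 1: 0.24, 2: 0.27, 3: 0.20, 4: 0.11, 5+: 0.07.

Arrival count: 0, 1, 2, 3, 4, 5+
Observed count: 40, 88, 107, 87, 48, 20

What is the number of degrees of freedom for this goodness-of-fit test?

4

There are k = 6 categories and 1 parameter estimated from the data, so df = 6 − 1 − 1 = 4.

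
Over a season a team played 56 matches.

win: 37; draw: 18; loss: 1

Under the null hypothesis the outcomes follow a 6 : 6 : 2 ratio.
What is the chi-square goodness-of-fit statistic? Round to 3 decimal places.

Ratio total = 14. Expected counts: 56×6/14 = 24, 56×6/14 = 24, 56×2/14 = 8.
cat         O        E   (O−E)²/E
win        37       24     7.0417
draw       18       24     1.5000
loss        1        8     6.1250
Sum = 14.667

14.667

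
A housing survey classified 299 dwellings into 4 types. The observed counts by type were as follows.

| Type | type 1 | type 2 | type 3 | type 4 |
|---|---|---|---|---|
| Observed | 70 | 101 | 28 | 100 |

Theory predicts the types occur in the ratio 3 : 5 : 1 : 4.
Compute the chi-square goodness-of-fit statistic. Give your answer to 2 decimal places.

3.50

Ratio total = 13. Expected counts: 299×3/13 = 69, 299×5/13 = 115, 299×1/13 = 23, 299×4/13 = 92.
type 1: (70 − 69)²/69 = 1/69 = 0.014
type 2: (101 − 115)²/115 = 196/115 = 1.704
type 3: (28 − 23)²/23 = 25/23 = 1.087
type 4: (100 − 92)²/92 = 64/92 = 0.696
Sum = 3.50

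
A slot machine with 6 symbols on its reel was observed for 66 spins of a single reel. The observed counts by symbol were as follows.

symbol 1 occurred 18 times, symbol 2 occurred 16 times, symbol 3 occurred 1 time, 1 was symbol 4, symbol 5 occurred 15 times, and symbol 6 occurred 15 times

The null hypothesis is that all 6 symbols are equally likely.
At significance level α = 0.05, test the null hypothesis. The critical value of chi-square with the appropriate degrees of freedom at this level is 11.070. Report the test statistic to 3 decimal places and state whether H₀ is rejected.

27.818; reject

Under H₀ each category has probability 1/6, so each expected count is 66/6 = 11.
cat           O        E   (O−E)²/E
symbol 1     18       11     4.4545
symbol 2     16       11     2.2727
symbol 3      1       11     9.0909
symbol 4      1       11     9.0909
symbol 5     15       11     1.4545
symbol 6     15       11     1.4545
Sum = 27.818
df = 5. Since 27.818 > 11.070, we reject H₀.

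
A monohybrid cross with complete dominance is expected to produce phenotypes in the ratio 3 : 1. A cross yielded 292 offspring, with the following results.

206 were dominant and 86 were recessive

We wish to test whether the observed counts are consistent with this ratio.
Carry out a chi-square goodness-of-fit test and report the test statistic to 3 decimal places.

3.087

Ratio total = 4. Expected counts: 292×3/4 = 219, 292×1/4 = 73.
χ² = (206−219)²/219 + (86−73)²/73
   = 0.7717 + 2.3151
Sum = 3.087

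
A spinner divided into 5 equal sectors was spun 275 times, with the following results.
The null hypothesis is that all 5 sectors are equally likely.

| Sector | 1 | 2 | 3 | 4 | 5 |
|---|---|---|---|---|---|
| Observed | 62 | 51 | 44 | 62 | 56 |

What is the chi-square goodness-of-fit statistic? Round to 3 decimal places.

4.291

Expected count for each of the 5 categories: 275/5 = 55.
1: (62 − 55)²/55 = 49/55 = 0.8909
2: (51 − 55)²/55 = 16/55 = 0.2909
3: (44 − 55)²/55 = 121/55 = 2.2000
4: (62 − 55)²/55 = 49/55 = 0.8909
5: (56 − 55)²/55 = 1/55 = 0.0182
Sum = 4.291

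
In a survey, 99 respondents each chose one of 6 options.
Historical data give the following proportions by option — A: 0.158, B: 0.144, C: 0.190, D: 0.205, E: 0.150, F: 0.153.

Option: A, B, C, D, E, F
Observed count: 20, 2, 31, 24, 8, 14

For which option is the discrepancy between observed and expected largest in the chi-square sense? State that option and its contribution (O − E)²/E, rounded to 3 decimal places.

B, 10.537

Expected counts E_i = n·p_i: 99×0.158 = 15.642, 99×0.144 = 14.256, 99×0.190 = 18.81, 99×0.205 = 20.295, 99×0.150 = 14.85, 99×0.153 = 15.147.
A: (20 − 15.642)²/15.642 = 18.992164/15.642 = 1.2142
B: (2 − 14.256)²/14.256 = 150.209536/14.256 = 10.5366
C: (31 − 18.81)²/18.81 = 148.5961/18.81 = 7.8998
D: (24 − 20.295)²/20.295 = 13.727025/20.295 = 0.6764
E: (8 − 14.85)²/14.85 = 46.9225/14.85 = 3.1598
F: (14 − 15.147)²/15.147 = 1.315609/15.147 = 0.0869
The largest term is for B: 10.537.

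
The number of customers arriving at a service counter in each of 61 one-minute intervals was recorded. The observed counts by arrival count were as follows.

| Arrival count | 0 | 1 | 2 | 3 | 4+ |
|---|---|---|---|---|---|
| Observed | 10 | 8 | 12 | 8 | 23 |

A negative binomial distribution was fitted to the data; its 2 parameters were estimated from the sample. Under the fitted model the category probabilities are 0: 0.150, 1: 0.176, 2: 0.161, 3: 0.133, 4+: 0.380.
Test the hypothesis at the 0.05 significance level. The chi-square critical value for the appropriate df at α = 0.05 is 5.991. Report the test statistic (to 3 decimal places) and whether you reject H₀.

Expected counts E_i = n·p_i: 61×0.150 = 9.15, 61×0.176 = 10.736, 61×0.161 = 9.821, 61×0.133 = 8.113, 61×0.380 = 23.18.
cat         O        E   (O−E)²/E
0          10     9.15     0.0790
1           8   10.736     0.6973
2          12    9.821     0.4835
3           8    8.113     0.0016
4+         23    23.18     0.0014
Sum = 1.263
df = 2. Since 1.263 < 5.991, we do not reject H₀.

1.263; do not reject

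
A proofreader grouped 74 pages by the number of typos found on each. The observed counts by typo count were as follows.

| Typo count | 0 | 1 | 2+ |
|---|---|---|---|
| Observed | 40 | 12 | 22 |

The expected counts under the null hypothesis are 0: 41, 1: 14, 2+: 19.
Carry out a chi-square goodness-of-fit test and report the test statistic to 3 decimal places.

0.784

0: (40 − 41)²/41 = 1/41 = 0.0244
1: (12 − 14)²/14 = 4/14 = 0.2857
2+: (22 − 19)²/19 = 9/19 = 0.4737
Sum = 0.784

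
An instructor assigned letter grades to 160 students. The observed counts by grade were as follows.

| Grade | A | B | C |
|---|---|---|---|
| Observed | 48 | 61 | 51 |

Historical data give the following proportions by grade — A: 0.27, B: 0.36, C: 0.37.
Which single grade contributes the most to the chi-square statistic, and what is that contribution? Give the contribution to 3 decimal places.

C, 1.136

Expected counts E_i = n·p_i: 160×0.27 = 43.2, 160×0.36 = 57.6, 160×0.37 = 59.2.
cat         O        E   (O−E)²/E
A          48     43.2     0.5333
B          61     57.6     0.2007
C          51     59.2     1.1358
The largest term is for C: 1.136.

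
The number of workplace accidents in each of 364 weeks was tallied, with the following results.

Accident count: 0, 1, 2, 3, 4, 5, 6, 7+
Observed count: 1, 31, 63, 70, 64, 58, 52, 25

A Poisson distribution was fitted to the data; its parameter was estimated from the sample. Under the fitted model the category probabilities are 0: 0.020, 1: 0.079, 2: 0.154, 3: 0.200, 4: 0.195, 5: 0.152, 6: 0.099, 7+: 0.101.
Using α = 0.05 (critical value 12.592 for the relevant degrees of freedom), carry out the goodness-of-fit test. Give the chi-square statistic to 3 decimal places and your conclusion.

Expected counts E_i = n·p_i: 364×0.020 = 7.28, 364×0.079 = 28.756, 364×0.154 = 56.056, 364×0.200 = 72.8, 364×0.195 = 70.98, 364×0.152 = 55.328, 364×0.099 = 36.036, 364×0.101 = 36.764.
χ² = (1−7.28)²/7.28 + (31−28.756)²/28.756 + (63−56.056)²/56.056 + (70−72.8)²/72.8 + (64−70.98)²/70.98 + (58−55.328)²/55.328 + (52−36.036)²/36.036 + (25−36.764)²/36.764
   = 5.4174 + 0.1751 + 0.8602 + 0.1077 + 0.6864 + 0.1290 + 7.0721 + 3.7643
Sum = 18.212
df = 6. Since 18.212 > 12.592, we reject H₀.

18.212; reject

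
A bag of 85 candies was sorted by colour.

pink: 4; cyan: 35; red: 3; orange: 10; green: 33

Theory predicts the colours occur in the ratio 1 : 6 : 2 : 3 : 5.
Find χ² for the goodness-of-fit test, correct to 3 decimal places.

Ratio total = 17. Expected counts: 85×1/17 = 5, 85×6/17 = 30, 85×2/17 = 10, 85×3/17 = 15, 85×5/17 = 25.
cat         O        E   (O−E)²/E
pink        4        5     0.2000
cyan       35       30     0.8333
red         3       10     4.9000
orange     10       15     1.6667
green      33       25     2.5600
Sum = 10.160

10.160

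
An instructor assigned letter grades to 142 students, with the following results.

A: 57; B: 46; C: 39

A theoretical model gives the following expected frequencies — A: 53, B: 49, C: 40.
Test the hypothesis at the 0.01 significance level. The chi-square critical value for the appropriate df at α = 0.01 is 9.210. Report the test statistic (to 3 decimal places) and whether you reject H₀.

0.511; do not reject

cat         O        E   (O−E)²/E
A          57       53     0.3019
B          46       49     0.1837
C          39       40     0.0250
Sum = 0.511
df = 2. Since 0.511 < 9.210, we do not reject H₀.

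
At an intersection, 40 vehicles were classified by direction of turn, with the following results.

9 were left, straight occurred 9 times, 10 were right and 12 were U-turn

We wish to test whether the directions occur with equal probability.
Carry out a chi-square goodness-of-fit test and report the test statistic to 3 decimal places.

Expected count for each of the 4 categories: 40/4 = 10.
cat           O        E   (O−E)²/E
left          9       10     0.1000
straight      9       10     0.1000
right        10       10     0.0000
U-turn       12       10     0.4000
Sum = 0.600

0.600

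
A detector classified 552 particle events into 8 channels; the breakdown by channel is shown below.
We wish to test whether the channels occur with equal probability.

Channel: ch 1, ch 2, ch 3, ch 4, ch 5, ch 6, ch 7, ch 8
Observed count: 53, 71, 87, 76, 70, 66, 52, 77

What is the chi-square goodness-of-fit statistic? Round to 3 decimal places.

14.435

Expected count for each of the 8 categories: 552/8 = 69.
χ² = (53−69)²/69 + (71−69)²/69 + (87−69)²/69 + (76−69)²/69 + (70−69)²/69 + (66−69)²/69 + (52−69)²/69 + (77−69)²/69
   = 3.7101 + 0.0580 + 4.6957 + 0.7101 + 0.0145 + 0.1304 + 4.1884 + 0.9275
Sum = 14.435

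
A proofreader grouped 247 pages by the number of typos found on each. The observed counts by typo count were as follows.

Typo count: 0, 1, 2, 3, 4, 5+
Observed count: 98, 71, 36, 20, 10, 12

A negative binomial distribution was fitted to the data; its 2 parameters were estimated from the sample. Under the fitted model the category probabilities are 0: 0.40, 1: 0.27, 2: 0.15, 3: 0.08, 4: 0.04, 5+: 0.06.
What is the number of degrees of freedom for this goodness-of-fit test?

There are k = 6 categories and 2 parameters estimated from the data, so df = 6 − 1 − 2 = 3.

3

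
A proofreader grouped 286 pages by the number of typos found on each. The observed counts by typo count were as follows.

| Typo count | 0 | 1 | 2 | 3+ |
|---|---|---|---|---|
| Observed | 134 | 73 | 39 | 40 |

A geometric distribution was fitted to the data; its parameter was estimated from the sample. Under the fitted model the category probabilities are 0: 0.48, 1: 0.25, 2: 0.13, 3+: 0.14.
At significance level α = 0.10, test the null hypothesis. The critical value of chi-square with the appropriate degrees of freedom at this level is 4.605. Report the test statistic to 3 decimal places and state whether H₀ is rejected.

Expected counts E_i = n·p_i: 286×0.48 = 137.28, 286×0.25 = 71.5, 286×0.13 = 37.18, 286×0.14 = 40.04.
χ² = (134−137.28)²/137.28 + (73−71.5)²/71.5 + (39−37.18)²/37.18 + (40−40.04)²/40.04
   = 0.0784 + 0.0315 + 0.0891 + 0.0000
Sum = 0.199
df = 2. Since 0.199 < 4.605, we do not reject H₀.

0.199; do not reject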